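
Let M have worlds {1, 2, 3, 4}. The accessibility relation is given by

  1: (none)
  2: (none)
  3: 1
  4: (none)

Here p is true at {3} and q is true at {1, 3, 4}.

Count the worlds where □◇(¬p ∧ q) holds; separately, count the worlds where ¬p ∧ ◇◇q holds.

3 and 0

For □◇(¬p ∧ q):
1: no successors, so □◇(¬p ∧ q) holds vacuously. ✓
2: no successors, so □◇(¬p ∧ q) holds vacuously. ✓
3: successors {1}; ◇(¬p ∧ q) there: 1:F. ✗
4: no successors, so □◇(¬p ∧ q) holds vacuously. ✓
— 3 worlds.
For ¬p ∧ ◇◇q:
1: ¬p is T, ◇◇q is F. ✗
2: ¬p is T, ◇◇q is F. ✗
3: ¬p is F, ◇◇q is F. ✗
4: ¬p is T, ◇◇q is F. ✗
— 0 worlds.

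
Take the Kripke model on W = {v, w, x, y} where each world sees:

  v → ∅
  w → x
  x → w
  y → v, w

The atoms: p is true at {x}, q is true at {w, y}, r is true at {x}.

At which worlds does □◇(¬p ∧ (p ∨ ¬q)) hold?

v: no successors, so □◇(¬p ∧ (p ∨ ¬q)) holds vacuously. ✓
w: successors {x}; ◇(¬p ∧ (p ∨ ¬q)) there: x:F. ✗
x: successors {w}; ◇(¬p ∧ (p ∨ ¬q)) there: w:F. ✗
y: successors {v, w}; ◇(¬p ∧ (p ∨ ¬q)) there: v:F, w:F. ✗

{v}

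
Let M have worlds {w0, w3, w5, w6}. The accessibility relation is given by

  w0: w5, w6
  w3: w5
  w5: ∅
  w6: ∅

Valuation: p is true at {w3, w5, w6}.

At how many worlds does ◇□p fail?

2

w0: successors {w5, w6}; □p there: w5:T, w6:T. ✓
w3: successors {w5}; □p there: w5:T. ✓
w5: no successors, so ◇□p fails. ✗
w6: no successors, so ◇□p fails. ✗
Satisfying worlds: {w0, w3}.
So ◇□p fails at the other 2 worlds.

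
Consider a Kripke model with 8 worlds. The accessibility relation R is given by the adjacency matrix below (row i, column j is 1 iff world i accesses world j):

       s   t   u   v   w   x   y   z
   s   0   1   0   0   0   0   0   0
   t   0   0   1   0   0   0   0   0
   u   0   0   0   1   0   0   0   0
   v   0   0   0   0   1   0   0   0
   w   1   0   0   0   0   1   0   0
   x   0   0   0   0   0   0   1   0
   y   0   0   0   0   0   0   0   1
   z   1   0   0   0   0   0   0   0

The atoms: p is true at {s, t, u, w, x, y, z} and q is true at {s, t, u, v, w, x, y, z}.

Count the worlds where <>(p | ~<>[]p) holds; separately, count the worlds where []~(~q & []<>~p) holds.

7 and 8

For <>(p | ~<>[]p):
s: successors {t}; p | ~<>[]p there: t:T. ✓
t: successors {u}; p | ~<>[]p there: u:T. ✓
u: successors {v}; p | ~<>[]p there: v:F. ✗
v: successors {w}; p | ~<>[]p there: w:T. ✓
w: successors {s, x}; p | ~<>[]p there: s:T, x:T. ✓
x: successors {y}; p | ~<>[]p there: y:T. ✓
y: successors {z}; p | ~<>[]p there: z:T. ✓
z: successors {s}; p | ~<>[]p there: s:T. ✓
— 7 worlds.
For []~(~q & []<>~p):
s: successors {t}; ~(~q & []<>~p) there: t:T. ✓
t: successors {u}; ~(~q & []<>~p) there: u:T. ✓
u: successors {v}; ~(~q & []<>~p) there: v:T. ✓
v: successors {w}; ~(~q & []<>~p) there: w:T. ✓
w: successors {s, x}; ~(~q & []<>~p) there: s:T, x:T. ✓
x: successors {y}; ~(~q & []<>~p) there: y:T. ✓
y: successors {z}; ~(~q & []<>~p) there: z:T. ✓
z: successors {s}; ~(~q & []<>~p) there: s:T. ✓
— 8 worlds.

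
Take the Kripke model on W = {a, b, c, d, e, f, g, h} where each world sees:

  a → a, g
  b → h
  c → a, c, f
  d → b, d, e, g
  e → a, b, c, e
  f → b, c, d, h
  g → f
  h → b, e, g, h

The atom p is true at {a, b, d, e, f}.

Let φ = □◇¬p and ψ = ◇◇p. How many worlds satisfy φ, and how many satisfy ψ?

For □◇¬p:
a: successors {a, g}; ◇¬p there: a:T, g:F. ✗
b: successors {h}; ◇¬p there: h:T. ✓
c: successors {a, c, f}; ◇¬p there: a:T, c:T, f:T. ✓
d: successors {b, d, e, g}; ◇¬p there: b:T, d:T, e:T, g:F. ✗
e: successors {a, b, c, e}; ◇¬p there: a:T, b:T, c:T, e:T. ✓
f: successors {b, c, d, h}; ◇¬p there: b:T, c:T, d:T, h:T. ✓
g: successors {f}; ◇¬p there: f:T. ✓
h: successors {b, e, g, h}; ◇¬p there: b:T, e:T, g:F, h:T. ✗
— 5 worlds.
For ◇◇p:
a: successors {a, g}; ◇p there: a:T, g:T. ✓
b: successors {h}; ◇p there: h:T. ✓
c: successors {a, c, f}; ◇p there: a:T, c:T, f:T. ✓
d: successors {b, d, e, g}; ◇p there: b:F, d:T, e:T, g:T. ✓
e: successors {a, b, c, e}; ◇p there: a:T, b:F, c:T, e:T. ✓
f: successors {b, c, d, h}; ◇p there: b:F, c:T, d:T, h:T. ✓
g: successors {f}; ◇p there: f:T. ✓
h: successors {b, e, g, h}; ◇p there: b:F, e:T, g:T, h:T. ✓
— 8 worlds.

5 and 8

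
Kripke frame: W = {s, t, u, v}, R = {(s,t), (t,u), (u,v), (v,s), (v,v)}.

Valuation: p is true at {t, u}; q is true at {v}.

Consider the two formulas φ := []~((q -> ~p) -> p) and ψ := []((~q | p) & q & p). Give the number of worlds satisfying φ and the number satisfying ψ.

For []~((q -> ~p) -> p):
s: successors {t}; ~((q -> ~p) -> p) there: t:F. ✗
t: successors {u}; ~((q -> ~p) -> p) there: u:F. ✗
u: successors {v}; ~((q -> ~p) -> p) there: v:T. ✓
v: successors {s, v}; ~((q -> ~p) -> p) there: s:T, v:T. ✓
— 2 worlds.
For []((~q | p) & q & p):
s: successors {t}; (~q | p) & q & p there: t:F. ✗
t: successors {u}; (~q | p) & q & p there: u:F. ✗
u: successors {v}; (~q | p) & q & p there: v:F. ✗
v: successors {s, v}; (~q | p) & q & p there: s:F, v:F. ✗
— 0 worlds.

2 and 0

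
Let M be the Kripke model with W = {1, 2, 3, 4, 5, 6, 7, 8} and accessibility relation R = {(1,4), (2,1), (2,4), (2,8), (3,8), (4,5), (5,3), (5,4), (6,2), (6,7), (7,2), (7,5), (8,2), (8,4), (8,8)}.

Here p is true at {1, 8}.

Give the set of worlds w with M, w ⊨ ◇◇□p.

{4, 7}

1: successors {4}; ◇□p there: 4:F. ✗
2: successors {1, 4, 8}; ◇□p there: 1:F, 4:F, 8:F. ✗
3: successors {8}; ◇□p there: 8:F. ✗
4: successors {5}; ◇□p there: 5:T. ✓
5: successors {3, 4}; ◇□p there: 3:F, 4:F. ✗
6: successors {2, 7}; ◇□p there: 2:F, 7:F. ✗
7: successors {2, 5}; ◇□p there: 2:F, 5:T. ✓
8: successors {2, 4, 8}; ◇□p there: 2:F, 4:F, 8:F. ✗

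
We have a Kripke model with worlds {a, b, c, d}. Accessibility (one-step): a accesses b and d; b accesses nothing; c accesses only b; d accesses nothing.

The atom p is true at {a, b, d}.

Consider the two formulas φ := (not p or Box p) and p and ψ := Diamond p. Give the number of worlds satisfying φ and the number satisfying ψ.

For (not p or Box p) and p:
a: not p or Box p is T, p is T. ✓
b: not p or Box p is T, p is T. ✓
c: not p or Box p is T, p is F. ✗
d: not p or Box p is T, p is T. ✓
— 3 worlds.
For Diamond p:
a: successors {b, d}; p there: b:T, d:T. ✓
b: no successors, so Diamond p fails. ✗
c: successors {b}; p there: b:T. ✓
d: no successors, so Diamond p fails. ✗
— 2 worlds.

3 and 2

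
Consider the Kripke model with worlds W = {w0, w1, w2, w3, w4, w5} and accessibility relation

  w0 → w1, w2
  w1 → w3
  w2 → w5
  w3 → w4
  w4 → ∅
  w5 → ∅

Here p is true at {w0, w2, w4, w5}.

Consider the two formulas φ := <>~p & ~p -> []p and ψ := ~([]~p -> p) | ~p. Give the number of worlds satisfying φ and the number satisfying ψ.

5 and 2

For <>~p & ~p -> []p:
w0: <>~p & ~p is F, []p is F. ✓
w1: <>~p & ~p is T, []p is F. ✗
w2: <>~p & ~p is F, []p is T. ✓
w3: <>~p & ~p is F, []p is T. ✓
w4: <>~p & ~p is F, []p is T. ✓
w5: <>~p & ~p is F, []p is T. ✓
— 5 worlds.
For ~([]~p -> p) | ~p:
w0: ~([]~p -> p) is F, ~p is F. ✗
w1: ~([]~p -> p) is T, ~p is T. ✓
w2: ~([]~p -> p) is F, ~p is F. ✗
w3: ~([]~p -> p) is F, ~p is T. ✓
w4: ~([]~p -> p) is F, ~p is F. ✗
w5: ~([]~p -> p) is F, ~p is F. ✗
— 2 worlds.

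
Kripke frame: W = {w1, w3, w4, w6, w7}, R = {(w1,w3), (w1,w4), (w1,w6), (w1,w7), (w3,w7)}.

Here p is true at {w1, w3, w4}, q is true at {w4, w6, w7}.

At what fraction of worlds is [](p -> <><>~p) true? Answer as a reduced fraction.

w1: successors {w3, w4, w6, w7}; p -> <><>~p there: w3:F, w4:F, w6:T, w7:T. ✗
w3: successors {w7}; p -> <><>~p there: w7:T. ✓
w4: no successors, so [](p -> <><>~p) holds vacuously. ✓
w6: no successors, so [](p -> <><>~p) holds vacuously. ✓
w7: no successors, so [](p -> <><>~p) holds vacuously. ✓
That's 4 of 5 worlds, so 4/5.

4/5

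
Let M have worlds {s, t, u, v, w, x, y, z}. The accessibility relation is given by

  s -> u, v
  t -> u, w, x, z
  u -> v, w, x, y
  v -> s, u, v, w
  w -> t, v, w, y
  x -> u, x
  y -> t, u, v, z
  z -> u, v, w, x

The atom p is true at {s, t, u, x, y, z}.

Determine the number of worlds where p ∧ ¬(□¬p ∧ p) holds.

s: p is T, ¬(□¬p ∧ p) is T. ✓
t: p is T, ¬(□¬p ∧ p) is T. ✓
u: p is T, ¬(□¬p ∧ p) is T. ✓
v: p is F, ¬(□¬p ∧ p) is T. ✗
w: p is F, ¬(□¬p ∧ p) is T. ✗
x: p is T, ¬(□¬p ∧ p) is T. ✓
y: p is T, ¬(□¬p ∧ p) is T. ✓
z: p is T, ¬(□¬p ∧ p) is T. ✓
Satisfying worlds: {s, t, u, x, y, z}.

6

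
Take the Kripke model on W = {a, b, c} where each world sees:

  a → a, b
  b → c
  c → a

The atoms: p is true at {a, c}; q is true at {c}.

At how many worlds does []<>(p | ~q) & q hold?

1

a: []<>(p | ~q) is T, q is F. ✗
b: []<>(p | ~q) is T, q is F. ✗
c: []<>(p | ~q) is T, q is T. ✓
Satisfying worlds: {c}.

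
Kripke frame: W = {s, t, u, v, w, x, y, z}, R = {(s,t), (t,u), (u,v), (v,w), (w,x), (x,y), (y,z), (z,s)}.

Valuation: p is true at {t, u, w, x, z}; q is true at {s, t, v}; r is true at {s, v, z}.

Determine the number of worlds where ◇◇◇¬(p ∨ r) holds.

s: successors {t}; ◇◇¬(p ∨ r) there: t:F. ✗
t: successors {u}; ◇◇¬(p ∨ r) there: u:F. ✗
u: successors {v}; ◇◇¬(p ∨ r) there: v:F. ✗
v: successors {w}; ◇◇¬(p ∨ r) there: w:T. ✓
w: successors {x}; ◇◇¬(p ∨ r) there: x:F. ✗
x: successors {y}; ◇◇¬(p ∨ r) there: y:F. ✗
y: successors {z}; ◇◇¬(p ∨ r) there: z:F. ✗
z: successors {s}; ◇◇¬(p ∨ r) there: s:F. ✗
Satisfying worlds: {v}.

1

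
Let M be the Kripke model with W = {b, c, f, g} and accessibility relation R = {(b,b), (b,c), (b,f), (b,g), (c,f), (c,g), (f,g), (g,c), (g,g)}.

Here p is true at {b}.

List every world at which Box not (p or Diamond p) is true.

{c, f, g}

b: successors {b, c, f, g}; not (p or Diamond p) there: b:F, c:T, f:T, g:T. ✗
c: successors {f, g}; not (p or Diamond p) there: f:T, g:T. ✓
f: successors {g}; not (p or Diamond p) there: g:T. ✓
g: successors {c, g}; not (p or Diamond p) there: c:T, g:T. ✓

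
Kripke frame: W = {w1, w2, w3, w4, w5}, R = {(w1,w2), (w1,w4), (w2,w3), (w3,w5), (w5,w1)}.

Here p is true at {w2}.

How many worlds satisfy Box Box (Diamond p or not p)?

w1: successors {w2, w4}; Box (Diamond p or not p) there: w2:T, w4:T. ✓
w2: successors {w3}; Box (Diamond p or not p) there: w3:T. ✓
w3: successors {w5}; Box (Diamond p or not p) there: w5:T. ✓
w4: no successors, so Box Box (Diamond p or not p) holds vacuously. ✓
w5: successors {w1}; Box (Diamond p or not p) there: w1:F. ✗
Satisfying worlds: {w1, w2, w3, w4}.

4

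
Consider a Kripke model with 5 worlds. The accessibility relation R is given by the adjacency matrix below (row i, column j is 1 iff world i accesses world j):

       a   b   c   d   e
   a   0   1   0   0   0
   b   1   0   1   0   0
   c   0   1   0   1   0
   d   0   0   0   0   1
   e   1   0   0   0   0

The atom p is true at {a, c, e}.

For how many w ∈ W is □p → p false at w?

2

a: □p is F, p is T. ✓
b: □p is T, p is F. ✗
c: □p is F, p is T. ✓
d: □p is T, p is F. ✗
e: □p is T, p is T. ✓
Satisfying worlds: {a, c, e}.
So □p → p fails at the other 2 worlds.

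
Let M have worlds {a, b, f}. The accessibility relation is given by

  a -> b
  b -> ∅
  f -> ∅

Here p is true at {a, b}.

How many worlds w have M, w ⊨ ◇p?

a: successors {b}; p there: b:T. ✓
b: no successors, so ◇p fails. ✗
f: no successors, so ◇p fails. ✗
Satisfying worlds: {a}.

1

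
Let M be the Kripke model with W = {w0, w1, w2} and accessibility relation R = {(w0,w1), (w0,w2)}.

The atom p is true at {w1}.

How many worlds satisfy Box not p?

2

w0: successors {w1, w2}; not p there: w1:F, w2:T. ✗
w1: no successors, so Box not p holds vacuously. ✓
w2: no successors, so Box not p holds vacuously. ✓
Satisfying worlds: {w1, w2}.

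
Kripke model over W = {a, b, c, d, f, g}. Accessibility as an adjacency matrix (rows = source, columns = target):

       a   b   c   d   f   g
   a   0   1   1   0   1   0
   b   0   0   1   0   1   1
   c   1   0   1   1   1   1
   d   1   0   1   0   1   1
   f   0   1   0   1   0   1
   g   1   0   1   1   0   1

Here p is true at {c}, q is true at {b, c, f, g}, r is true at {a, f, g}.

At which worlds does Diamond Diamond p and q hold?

{b, c, f, g}

a: Diamond Diamond p is T, q is F. ✗
b: Diamond Diamond p is T, q is T. ✓
c: Diamond Diamond p is T, q is T. ✓
d: Diamond Diamond p is T, q is F. ✗
f: Diamond Diamond p is T, q is T. ✓
g: Diamond Diamond p is T, q is T. ✓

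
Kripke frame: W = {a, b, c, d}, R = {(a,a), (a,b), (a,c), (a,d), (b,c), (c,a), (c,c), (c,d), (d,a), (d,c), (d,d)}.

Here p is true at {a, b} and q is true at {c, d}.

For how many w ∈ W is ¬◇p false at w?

3

a: ◇p is T. ✗
b: ◇p is F. ✓
c: ◇p is T. ✗
d: ◇p is T. ✗
Satisfying worlds: {b}.
So ¬◇p fails at the other 3 worlds.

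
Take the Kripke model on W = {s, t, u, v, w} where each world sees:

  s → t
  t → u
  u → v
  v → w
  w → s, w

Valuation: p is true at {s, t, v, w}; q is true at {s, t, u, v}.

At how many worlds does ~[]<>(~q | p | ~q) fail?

4

s: []<>(~q | p | ~q) is F. ✓
t: []<>(~q | p | ~q) is T. ✗
u: []<>(~q | p | ~q) is T. ✗
v: []<>(~q | p | ~q) is T. ✗
w: []<>(~q | p | ~q) is T. ✗
Satisfying worlds: {s}.
So ~[]<>(~q | p | ~q) fails at the other 4 worlds.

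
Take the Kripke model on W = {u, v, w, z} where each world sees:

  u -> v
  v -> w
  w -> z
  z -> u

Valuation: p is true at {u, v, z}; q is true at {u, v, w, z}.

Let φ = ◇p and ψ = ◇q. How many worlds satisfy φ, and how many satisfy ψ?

3 and 4

For ◇p:
u: successors {v}; p there: v:T. ✓
v: successors {w}; p there: w:F. ✗
w: successors {z}; p there: z:T. ✓
z: successors {u}; p there: u:T. ✓
— 3 worlds.
For ◇q:
u: successors {v}; q there: v:T. ✓
v: successors {w}; q there: w:T. ✓
w: successors {z}; q there: z:T. ✓
z: successors {u}; q there: u:T. ✓
— 4 worlds.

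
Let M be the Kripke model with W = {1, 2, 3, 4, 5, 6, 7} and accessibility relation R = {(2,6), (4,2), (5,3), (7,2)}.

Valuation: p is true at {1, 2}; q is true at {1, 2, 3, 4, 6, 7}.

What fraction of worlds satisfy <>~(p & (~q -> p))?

1: no successors, so <>~(p & (~q -> p)) fails. ✗
2: successors {6}; ~(p & (~q -> p)) there: 6:T. ✓
3: no successors, so <>~(p & (~q -> p)) fails. ✗
4: successors {2}; ~(p & (~q -> p)) there: 2:F. ✗
5: successors {3}; ~(p & (~q -> p)) there: 3:T. ✓
6: no successors, so <>~(p & (~q -> p)) fails. ✗
7: successors {2}; ~(p & (~q -> p)) there: 2:F. ✗
That's 2 of 7 worlds, so 2/7.

2/7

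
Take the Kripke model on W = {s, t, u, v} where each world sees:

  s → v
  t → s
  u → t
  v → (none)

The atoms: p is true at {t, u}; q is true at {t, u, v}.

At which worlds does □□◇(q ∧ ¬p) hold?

s: successors {v}; □◇(q ∧ ¬p) there: v:T. ✓
t: successors {s}; □◇(q ∧ ¬p) there: s:F. ✗
u: successors {t}; □◇(q ∧ ¬p) there: t:T. ✓
v: no successors, so □□◇(q ∧ ¬p) holds vacuously. ✓

{s, u, v}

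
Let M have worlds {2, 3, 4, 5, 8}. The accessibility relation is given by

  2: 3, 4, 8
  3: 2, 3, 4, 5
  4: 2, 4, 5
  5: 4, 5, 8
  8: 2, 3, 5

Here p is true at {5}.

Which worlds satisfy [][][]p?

2: successors {3, 4, 8}; [][]p there: 3:F, 4:F, 8:F. ✗
3: successors {2, 3, 4, 5}; [][]p there: 2:F, 3:F, 4:F, 5:F. ✗
4: successors {2, 4, 5}; [][]p there: 2:F, 4:F, 5:F. ✗
5: successors {4, 5, 8}; [][]p there: 4:F, 5:F, 8:F. ✗
8: successors {2, 3, 5}; [][]p there: 2:F, 3:F, 5:F. ✗

∅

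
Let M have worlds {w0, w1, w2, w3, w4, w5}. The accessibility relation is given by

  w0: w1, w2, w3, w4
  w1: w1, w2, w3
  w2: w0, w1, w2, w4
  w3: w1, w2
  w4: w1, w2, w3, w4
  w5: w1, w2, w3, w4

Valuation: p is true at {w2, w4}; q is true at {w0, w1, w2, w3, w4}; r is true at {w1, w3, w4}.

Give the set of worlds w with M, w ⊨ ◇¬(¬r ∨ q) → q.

{w0, w1, w2, w3, w4, w5}

w0: ◇¬(¬r ∨ q) is F, q is T. ✓
w1: ◇¬(¬r ∨ q) is F, q is T. ✓
w2: ◇¬(¬r ∨ q) is F, q is T. ✓
w3: ◇¬(¬r ∨ q) is F, q is T. ✓
w4: ◇¬(¬r ∨ q) is F, q is T. ✓
w5: ◇¬(¬r ∨ q) is F, q is F. ✓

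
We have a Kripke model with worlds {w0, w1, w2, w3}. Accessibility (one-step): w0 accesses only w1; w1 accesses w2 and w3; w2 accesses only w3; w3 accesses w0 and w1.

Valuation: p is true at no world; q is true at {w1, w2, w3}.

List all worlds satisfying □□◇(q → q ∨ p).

{w0, w1, w2, w3}

w0: successors {w1}; □◇(q → q ∨ p) there: w1:T. ✓
w1: successors {w2, w3}; □◇(q → q ∨ p) there: w2:T, w3:T. ✓
w2: successors {w3}; □◇(q → q ∨ p) there: w3:T. ✓
w3: successors {w0, w1}; □◇(q → q ∨ p) there: w0:T, w1:T. ✓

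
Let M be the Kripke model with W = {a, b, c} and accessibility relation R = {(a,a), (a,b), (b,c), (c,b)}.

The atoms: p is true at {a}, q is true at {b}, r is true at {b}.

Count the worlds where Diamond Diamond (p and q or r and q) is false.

1

a: successors {a, b}; Diamond (p and q or r and q) there: a:T, b:F. ✓
b: successors {c}; Diamond (p and q or r and q) there: c:T. ✓
c: successors {b}; Diamond (p and q or r and q) there: b:F. ✗
Satisfying worlds: {a, b}.
So Diamond Diamond (p and q or r and q) fails at the other 1 world.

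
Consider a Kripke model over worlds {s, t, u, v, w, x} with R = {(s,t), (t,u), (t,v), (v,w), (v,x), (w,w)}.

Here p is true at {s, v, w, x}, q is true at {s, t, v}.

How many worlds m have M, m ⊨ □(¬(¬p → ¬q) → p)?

s: successors {t}; ¬(¬p → ¬q) → p there: t:F. ✗
t: successors {u, v}; ¬(¬p → ¬q) → p there: u:T, v:T. ✓
u: no successors, so □(¬(¬p → ¬q) → p) holds vacuously. ✓
v: successors {w, x}; ¬(¬p → ¬q) → p there: w:T, x:T. ✓
w: successors {w}; ¬(¬p → ¬q) → p there: w:T. ✓
x: no successors, so □(¬(¬p → ¬q) → p) holds vacuously. ✓
Satisfying worlds: {t, u, v, w, x}.

5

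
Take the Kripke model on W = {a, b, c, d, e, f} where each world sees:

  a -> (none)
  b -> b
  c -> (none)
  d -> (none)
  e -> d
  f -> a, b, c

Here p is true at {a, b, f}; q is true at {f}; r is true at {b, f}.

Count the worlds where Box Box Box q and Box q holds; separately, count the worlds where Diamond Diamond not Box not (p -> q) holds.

For Box Box Box q and Box q:
a: Box Box Box q is T, Box q is T. ✓
b: Box Box Box q is F, Box q is F. ✗
c: Box Box Box q is T, Box q is T. ✓
d: Box Box Box q is T, Box q is T. ✓
e: Box Box Box q is T, Box q is F. ✗
f: Box Box Box q is F, Box q is F. ✗
— 3 worlds.
For Diamond Diamond not Box not (p -> q):
a: no successors, so Diamond Diamond not Box not (p -> q) fails. ✗
b: successors {b}; Diamond not Box not (p -> q) there: b:F. ✗
c: no successors, so Diamond Diamond not Box not (p -> q) fails. ✗
d: no successors, so Diamond Diamond not Box not (p -> q) fails. ✗
e: successors {d}; Diamond not Box not (p -> q) there: d:F. ✗
f: successors {a, b, c}; Diamond not Box not (p -> q) there: a:F, b:F, c:F. ✗
— 0 worlds.

3 and 0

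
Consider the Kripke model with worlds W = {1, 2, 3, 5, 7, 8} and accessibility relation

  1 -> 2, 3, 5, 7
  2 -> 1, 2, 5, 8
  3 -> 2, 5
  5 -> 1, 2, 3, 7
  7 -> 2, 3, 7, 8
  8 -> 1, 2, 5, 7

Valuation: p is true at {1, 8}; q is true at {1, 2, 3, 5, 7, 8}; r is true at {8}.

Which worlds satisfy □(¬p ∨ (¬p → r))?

1: successors {2, 3, 5, 7}; ¬p ∨ (¬p → r) there: 2:T, 3:T, 5:T, 7:T. ✓
2: successors {1, 2, 5, 8}; ¬p ∨ (¬p → r) there: 1:T, 2:T, 5:T, 8:T. ✓
3: successors {2, 5}; ¬p ∨ (¬p → r) there: 2:T, 5:T. ✓
5: successors {1, 2, 3, 7}; ¬p ∨ (¬p → r) there: 1:T, 2:T, 3:T, 7:T. ✓
7: successors {2, 3, 7, 8}; ¬p ∨ (¬p → r) there: 2:T, 3:T, 7:T, 8:T. ✓
8: successors {1, 2, 5, 7}; ¬p ∨ (¬p → r) there: 1:T, 2:T, 5:T, 7:T. ✓

{1, 2, 3, 5, 7, 8}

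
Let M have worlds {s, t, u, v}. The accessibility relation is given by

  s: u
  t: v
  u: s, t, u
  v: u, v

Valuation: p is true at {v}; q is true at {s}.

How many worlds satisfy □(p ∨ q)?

s: successors {u}; p ∨ q there: u:F. ✗
t: successors {v}; p ∨ q there: v:T. ✓
u: successors {s, t, u}; p ∨ q there: s:T, t:F, u:F. ✗
v: successors {u, v}; p ∨ q there: u:F, v:T. ✗
Satisfying worlds: {t}.

1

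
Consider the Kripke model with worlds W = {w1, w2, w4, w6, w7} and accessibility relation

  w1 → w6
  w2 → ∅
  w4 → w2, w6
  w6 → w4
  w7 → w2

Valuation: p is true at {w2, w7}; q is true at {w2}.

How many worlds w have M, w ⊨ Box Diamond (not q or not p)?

3

w1: successors {w6}; Diamond (not q or not p) there: w6:T. ✓
w2: no successors, so Box Diamond (not q or not p) holds vacuously. ✓
w4: successors {w2, w6}; Diamond (not q or not p) there: w2:F, w6:T. ✗
w6: successors {w4}; Diamond (not q or not p) there: w4:T. ✓
w7: successors {w2}; Diamond (not q or not p) there: w2:F. ✗
Satisfying worlds: {w1, w2, w6}.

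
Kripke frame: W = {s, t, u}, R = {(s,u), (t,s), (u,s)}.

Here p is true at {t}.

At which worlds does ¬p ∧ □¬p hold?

{s, u}

s: ¬p is T, □¬p is T. ✓
t: ¬p is F, □¬p is T. ✗
u: ¬p is T, □¬p is T. ✓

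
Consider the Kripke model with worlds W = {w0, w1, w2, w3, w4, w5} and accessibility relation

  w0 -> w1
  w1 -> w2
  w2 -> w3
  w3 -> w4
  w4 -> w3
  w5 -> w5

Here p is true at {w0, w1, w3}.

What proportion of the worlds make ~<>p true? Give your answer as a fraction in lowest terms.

w0: <>p is T. ✗
w1: <>p is F. ✓
w2: <>p is T. ✗
w3: <>p is F. ✓
w4: <>p is T. ✗
w5: <>p is F. ✓
That's 3 of 6 worlds, so 3/6 = 1/2.

1/2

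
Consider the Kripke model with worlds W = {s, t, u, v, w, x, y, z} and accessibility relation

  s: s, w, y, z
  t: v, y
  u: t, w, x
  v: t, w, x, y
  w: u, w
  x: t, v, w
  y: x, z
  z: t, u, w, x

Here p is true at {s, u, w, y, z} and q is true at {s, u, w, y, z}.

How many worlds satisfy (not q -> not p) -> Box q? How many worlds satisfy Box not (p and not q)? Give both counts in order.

2 and 8

For (not q -> not p) -> Box q:
s: not q -> not p is T, Box q is T. ✓
t: not q -> not p is T, Box q is F. ✗
u: not q -> not p is T, Box q is F. ✗
v: not q -> not p is T, Box q is F. ✗
w: not q -> not p is T, Box q is T. ✓
x: not q -> not p is T, Box q is F. ✗
y: not q -> not p is T, Box q is F. ✗
z: not q -> not p is T, Box q is F. ✗
— 2 worlds.
For Box not (p and not q):
s: successors {s, w, y, z}; not (p and not q) there: s:T, w:T, y:T, z:T. ✓
t: successors {v, y}; not (p and not q) there: v:T, y:T. ✓
u: successors {t, w, x}; not (p and not q) there: t:T, w:T, x:T. ✓
v: successors {t, w, x, y}; not (p and not q) there: t:T, w:T, x:T, y:T. ✓
w: successors {u, w}; not (p and not q) there: u:T, w:T. ✓
x: successors {t, v, w}; not (p and not q) there: t:T, v:T, w:T. ✓
y: successors {x, z}; not (p and not q) there: x:T, z:T. ✓
z: successors {t, u, w, x}; not (p and not q) there: t:T, u:T, w:T, x:T. ✓
— 8 worlds.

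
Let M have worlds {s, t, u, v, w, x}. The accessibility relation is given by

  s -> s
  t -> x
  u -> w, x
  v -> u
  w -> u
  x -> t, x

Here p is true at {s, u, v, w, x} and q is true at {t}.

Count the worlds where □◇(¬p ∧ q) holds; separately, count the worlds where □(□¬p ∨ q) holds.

1 and 0

For □◇(¬p ∧ q):
s: successors {s}; ◇(¬p ∧ q) there: s:F. ✗
t: successors {x}; ◇(¬p ∧ q) there: x:T. ✓
u: successors {w, x}; ◇(¬p ∧ q) there: w:F, x:T. ✗
v: successors {u}; ◇(¬p ∧ q) there: u:F. ✗
w: successors {u}; ◇(¬p ∧ q) there: u:F. ✗
x: successors {t, x}; ◇(¬p ∧ q) there: t:F, x:T. ✗
— 1 world.
For □(□¬p ∨ q):
s: successors {s}; □¬p ∨ q there: s:F. ✗
t: successors {x}; □¬p ∨ q there: x:F. ✗
u: successors {w, x}; □¬p ∨ q there: w:F, x:F. ✗
v: successors {u}; □¬p ∨ q there: u:F. ✗
w: successors {u}; □¬p ∨ q there: u:F. ✗
x: successors {t, x}; □¬p ∨ q there: t:T, x:F. ✗
— 0 worlds.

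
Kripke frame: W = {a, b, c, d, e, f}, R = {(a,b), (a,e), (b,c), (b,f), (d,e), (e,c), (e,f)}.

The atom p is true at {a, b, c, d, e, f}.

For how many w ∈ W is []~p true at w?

2

a: successors {b, e}; ~p there: b:F, e:F. ✗
b: successors {c, f}; ~p there: c:F, f:F. ✗
c: no successors, so []~p holds vacuously. ✓
d: successors {e}; ~p there: e:F. ✗
e: successors {c, f}; ~p there: c:F, f:F. ✗
f: no successors, so []~p holds vacuously. ✓
Satisfying worlds: {c, f}.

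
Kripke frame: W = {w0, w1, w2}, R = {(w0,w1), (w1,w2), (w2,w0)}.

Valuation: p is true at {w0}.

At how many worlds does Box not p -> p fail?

1

w0: Box not p is T, p is T. ✓
w1: Box not p is T, p is F. ✗
w2: Box not p is F, p is F. ✓
Satisfying worlds: {w0, w2}.
So Box not p -> p fails at the other 1 world.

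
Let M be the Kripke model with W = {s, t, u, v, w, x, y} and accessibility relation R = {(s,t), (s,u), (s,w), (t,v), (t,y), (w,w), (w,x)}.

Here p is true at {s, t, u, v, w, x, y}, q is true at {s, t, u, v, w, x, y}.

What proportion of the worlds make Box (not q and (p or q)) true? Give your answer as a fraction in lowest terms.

s: successors {t, u, w}; not q and (p or q) there: t:F, u:F, w:F. ✗
t: successors {v, y}; not q and (p or q) there: v:F, y:F. ✗
u: no successors, so Box (not q and (p or q)) holds vacuously. ✓
v: no successors, so Box (not q and (p or q)) holds vacuously. ✓
w: successors {w, x}; not q and (p or q) there: w:F, x:F. ✗
x: no successors, so Box (not q and (p or q)) holds vacuously. ✓
y: no successors, so Box (not q and (p or q)) holds vacuously. ✓
That's 4 of 7 worlds, so 4/7.

4/7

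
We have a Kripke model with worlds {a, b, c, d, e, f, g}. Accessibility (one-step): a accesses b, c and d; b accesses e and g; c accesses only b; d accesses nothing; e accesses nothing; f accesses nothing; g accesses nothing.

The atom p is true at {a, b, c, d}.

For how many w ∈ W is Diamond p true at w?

2

a: successors {b, c, d}; p there: b:T, c:T, d:T. ✓
b: successors {e, g}; p there: e:F, g:F. ✗
c: successors {b}; p there: b:T. ✓
d: no successors, so Diamond p fails. ✗
e: no successors, so Diamond p fails. ✗
f: no successors, so Diamond p fails. ✗
g: no successors, so Diamond p fails. ✗
Satisfying worlds: {a, c}.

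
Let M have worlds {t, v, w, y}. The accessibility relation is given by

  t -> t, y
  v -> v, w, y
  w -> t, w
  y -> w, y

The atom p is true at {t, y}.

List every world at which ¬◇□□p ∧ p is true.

{t, y}

t: ¬◇□□p is T, p is T. ✓
v: ¬◇□□p is T, p is F. ✗
w: ¬◇□□p is T, p is F. ✗
y: ¬◇□□p is T, p is T. ✓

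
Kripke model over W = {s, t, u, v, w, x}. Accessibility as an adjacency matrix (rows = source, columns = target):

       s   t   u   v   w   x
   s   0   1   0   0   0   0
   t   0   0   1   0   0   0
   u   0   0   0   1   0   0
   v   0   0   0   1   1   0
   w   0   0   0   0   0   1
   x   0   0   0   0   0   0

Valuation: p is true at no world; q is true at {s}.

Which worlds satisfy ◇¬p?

s: successors {t}; ¬p there: t:T. ✓
t: successors {u}; ¬p there: u:T. ✓
u: successors {v}; ¬p there: v:T. ✓
v: successors {v, w}; ¬p there: v:T, w:T. ✓
w: successors {x}; ¬p there: x:T. ✓
x: no successors, so ◇¬p fails. ✗

{s, t, u, v, w}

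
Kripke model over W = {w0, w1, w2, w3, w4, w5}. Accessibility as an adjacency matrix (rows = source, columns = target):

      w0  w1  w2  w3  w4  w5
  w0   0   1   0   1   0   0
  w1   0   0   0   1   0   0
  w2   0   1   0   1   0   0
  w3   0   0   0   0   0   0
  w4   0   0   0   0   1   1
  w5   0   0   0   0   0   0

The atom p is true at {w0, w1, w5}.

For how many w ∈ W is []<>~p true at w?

w0: successors {w1, w3}; <>~p there: w1:T, w3:F. ✗
w1: successors {w3}; <>~p there: w3:F. ✗
w2: successors {w1, w3}; <>~p there: w1:T, w3:F. ✗
w3: no successors, so []<>~p holds vacuously. ✓
w4: successors {w4, w5}; <>~p there: w4:T, w5:F. ✗
w5: no successors, so []<>~p holds vacuously. ✓
Satisfying worlds: {w3, w5}.

2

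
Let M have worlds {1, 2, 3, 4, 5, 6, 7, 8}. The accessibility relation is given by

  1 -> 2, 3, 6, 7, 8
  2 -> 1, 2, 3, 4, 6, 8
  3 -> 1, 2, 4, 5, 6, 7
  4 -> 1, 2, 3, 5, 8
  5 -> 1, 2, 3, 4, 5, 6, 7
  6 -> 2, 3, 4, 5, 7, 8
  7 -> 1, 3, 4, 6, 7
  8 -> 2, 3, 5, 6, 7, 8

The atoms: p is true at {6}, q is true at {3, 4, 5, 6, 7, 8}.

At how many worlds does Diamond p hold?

6

1: successors {2, 3, 6, 7, 8}; p there: 2:F, 3:F, 6:T, 7:F, 8:F. ✓
2: successors {1, 2, 3, 4, 6, 8}; p there: 1:F, 2:F, 3:F, 4:F, 6:T, 8:F. ✓
3: successors {1, 2, 4, 5, 6, 7}; p there: 1:F, 2:F, 4:F, 5:F, 6:T, 7:F. ✓
4: successors {1, 2, 3, 5, 8}; p there: 1:F, 2:F, 3:F, 5:F, 8:F. ✗
5: successors {1, 2, 3, 4, 5, 6, 7}; p there: 1:F, 2:F, 3:F, 4:F, 5:F, 6:T, 7:F. ✓
6: successors {2, 3, 4, 5, 7, 8}; p there: 2:F, 3:F, 4:F, 5:F, 7:F, 8:F. ✗
7: successors {1, 3, 4, 6, 7}; p there: 1:F, 3:F, 4:F, 6:T, 7:F. ✓
8: successors {2, 3, 5, 6, 7, 8}; p there: 2:F, 3:F, 5:F, 6:T, 7:F, 8:F. ✓
Satisfying worlds: {1, 2, 3, 5, 7, 8}.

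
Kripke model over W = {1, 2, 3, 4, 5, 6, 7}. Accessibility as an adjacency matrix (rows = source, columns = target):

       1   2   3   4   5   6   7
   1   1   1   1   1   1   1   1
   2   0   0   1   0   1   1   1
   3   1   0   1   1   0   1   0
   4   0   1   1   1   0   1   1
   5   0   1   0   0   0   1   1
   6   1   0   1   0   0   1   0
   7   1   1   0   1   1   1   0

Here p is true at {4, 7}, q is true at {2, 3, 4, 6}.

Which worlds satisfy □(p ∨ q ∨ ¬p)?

1: successors {1, 2, 3, 4, 5, 6, 7}; p ∨ q ∨ ¬p there: 1:T, 2:T, 3:T, 4:T, 5:T, 6:T, 7:T. ✓
2: successors {3, 5, 6, 7}; p ∨ q ∨ ¬p there: 3:T, 5:T, 6:T, 7:T. ✓
3: successors {1, 3, 4, 6}; p ∨ q ∨ ¬p there: 1:T, 3:T, 4:T, 6:T. ✓
4: successors {2, 3, 4, 6, 7}; p ∨ q ∨ ¬p there: 2:T, 3:T, 4:T, 6:T, 7:T. ✓
5: successors {2, 6, 7}; p ∨ q ∨ ¬p there: 2:T, 6:T, 7:T. ✓
6: successors {1, 3, 6}; p ∨ q ∨ ¬p there: 1:T, 3:T, 6:T. ✓
7: successors {1, 2, 4, 5, 6}; p ∨ q ∨ ¬p there: 1:T, 2:T, 4:T, 5:T, 6:T. ✓

{1, 2, 3, 4, 5, 6, 7}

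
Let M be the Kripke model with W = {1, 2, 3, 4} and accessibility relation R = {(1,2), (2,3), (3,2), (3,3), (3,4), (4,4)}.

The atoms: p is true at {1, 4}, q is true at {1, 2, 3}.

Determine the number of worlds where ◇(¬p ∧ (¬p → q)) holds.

1: successors {2}; ¬p ∧ (¬p → q) there: 2:T. ✓
2: successors {3}; ¬p ∧ (¬p → q) there: 3:T. ✓
3: successors {2, 3, 4}; ¬p ∧ (¬p → q) there: 2:T, 3:T, 4:F. ✓
4: successors {4}; ¬p ∧ (¬p → q) there: 4:F. ✗
Satisfying worlds: {1, 2, 3}.

3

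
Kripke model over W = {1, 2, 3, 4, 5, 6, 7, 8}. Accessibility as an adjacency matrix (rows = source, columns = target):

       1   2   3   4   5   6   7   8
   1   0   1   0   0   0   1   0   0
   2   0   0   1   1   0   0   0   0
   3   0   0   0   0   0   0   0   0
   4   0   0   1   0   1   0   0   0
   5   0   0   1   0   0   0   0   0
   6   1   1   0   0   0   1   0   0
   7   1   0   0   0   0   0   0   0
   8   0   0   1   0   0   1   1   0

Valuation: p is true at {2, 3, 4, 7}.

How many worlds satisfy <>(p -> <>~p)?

1: successors {2, 6}; p -> <>~p there: 2:F, 6:T. ✓
2: successors {3, 4}; p -> <>~p there: 3:F, 4:T. ✓
3: no successors, so <>(p -> <>~p) fails. ✗
4: successors {3, 5}; p -> <>~p there: 3:F, 5:T. ✓
5: successors {3}; p -> <>~p there: 3:F. ✗
6: successors {1, 2, 6}; p -> <>~p there: 1:T, 2:F, 6:T. ✓
7: successors {1}; p -> <>~p there: 1:T. ✓
8: successors {3, 6, 7}; p -> <>~p there: 3:F, 6:T, 7:T. ✓
Satisfying worlds: {1, 2, 4, 6, 7, 8}.

6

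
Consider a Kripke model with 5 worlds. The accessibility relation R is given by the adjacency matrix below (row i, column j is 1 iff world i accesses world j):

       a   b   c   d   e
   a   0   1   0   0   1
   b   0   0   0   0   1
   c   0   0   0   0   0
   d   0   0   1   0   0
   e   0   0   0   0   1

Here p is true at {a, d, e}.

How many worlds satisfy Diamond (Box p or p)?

a: successors {b, e}; Box p or p there: b:T, e:T. ✓
b: successors {e}; Box p or p there: e:T. ✓
c: no successors, so Diamond (Box p or p) fails. ✗
d: successors {c}; Box p or p there: c:T. ✓
e: successors {e}; Box p or p there: e:T. ✓
Satisfying worlds: {a, b, d, e}.

4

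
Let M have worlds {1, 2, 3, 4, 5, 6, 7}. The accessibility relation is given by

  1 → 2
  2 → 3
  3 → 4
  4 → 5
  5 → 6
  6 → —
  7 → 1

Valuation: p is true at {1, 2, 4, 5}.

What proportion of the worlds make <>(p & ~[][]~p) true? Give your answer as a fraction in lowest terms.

1/7

1: successors {2}; p & ~[][]~p there: 2:T. ✓
2: successors {3}; p & ~[][]~p there: 3:F. ✗
3: successors {4}; p & ~[][]~p there: 4:F. ✗
4: successors {5}; p & ~[][]~p there: 5:F. ✗
5: successors {6}; p & ~[][]~p there: 6:F. ✗
6: no successors, so <>(p & ~[][]~p) fails. ✗
7: successors {1}; p & ~[][]~p there: 1:F. ✗
That's 1 of 7 worlds, so 1/7.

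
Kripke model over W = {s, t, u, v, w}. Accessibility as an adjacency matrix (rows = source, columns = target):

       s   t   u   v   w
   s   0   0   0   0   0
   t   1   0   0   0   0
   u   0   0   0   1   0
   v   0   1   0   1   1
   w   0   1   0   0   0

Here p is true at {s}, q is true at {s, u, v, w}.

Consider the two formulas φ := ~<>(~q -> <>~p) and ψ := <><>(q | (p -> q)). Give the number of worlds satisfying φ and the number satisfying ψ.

For ~<>(~q -> <>~p):
s: <>(~q -> <>~p) is F. ✓
t: <>(~q -> <>~p) is T. ✗
u: <>(~q -> <>~p) is T. ✗
v: <>(~q -> <>~p) is T. ✗
w: <>(~q -> <>~p) is F. ✓
— 2 worlds.
For <><>(q | (p -> q)):
s: no successors, so <><>(q | (p -> q)) fails. ✗
t: successors {s}; <>(q | (p -> q)) there: s:F. ✗
u: successors {v}; <>(q | (p -> q)) there: v:T. ✓
v: successors {t, v, w}; <>(q | (p -> q)) there: t:T, v:T, w:T. ✓
w: successors {t}; <>(q | (p -> q)) there: t:T. ✓
— 3 worlds.

2 and 3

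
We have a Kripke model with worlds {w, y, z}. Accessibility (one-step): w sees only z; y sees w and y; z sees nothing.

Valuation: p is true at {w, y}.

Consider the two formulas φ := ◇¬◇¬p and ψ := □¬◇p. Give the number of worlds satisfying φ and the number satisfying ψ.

2 and 2

For ◇¬◇¬p:
w: successors {z}; ¬◇¬p there: z:T. ✓
y: successors {w, y}; ¬◇¬p there: w:F, y:T. ✓
z: no successors, so ◇¬◇¬p fails. ✗
— 2 worlds.
For □¬◇p:
w: successors {z}; ¬◇p there: z:T. ✓
y: successors {w, y}; ¬◇p there: w:T, y:F. ✗
z: no successors, so □¬◇p holds vacuously. ✓
— 2 worlds.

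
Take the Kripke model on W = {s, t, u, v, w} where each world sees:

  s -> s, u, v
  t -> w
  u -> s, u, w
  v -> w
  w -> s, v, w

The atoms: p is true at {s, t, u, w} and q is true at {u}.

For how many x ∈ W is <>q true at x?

2

s: successors {s, u, v}; q there: s:F, u:T, v:F. ✓
t: successors {w}; q there: w:F. ✗
u: successors {s, u, w}; q there: s:F, u:T, w:F. ✓
v: successors {w}; q there: w:F. ✗
w: successors {s, v, w}; q there: s:F, v:F, w:F. ✗
Satisfying worlds: {s, u}.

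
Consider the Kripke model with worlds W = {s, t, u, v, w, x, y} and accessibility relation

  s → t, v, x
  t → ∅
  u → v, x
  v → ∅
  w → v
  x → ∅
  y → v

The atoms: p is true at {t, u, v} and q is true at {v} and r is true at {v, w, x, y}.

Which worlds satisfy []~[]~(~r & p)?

{t, v, x}

s: successors {t, v, x}; ~[]~(~r & p) there: t:F, v:F, x:F. ✗
t: no successors, so []~[]~(~r & p) holds vacuously. ✓
u: successors {v, x}; ~[]~(~r & p) there: v:F, x:F. ✗
v: no successors, so []~[]~(~r & p) holds vacuously. ✓
w: successors {v}; ~[]~(~r & p) there: v:F. ✗
x: no successors, so []~[]~(~r & p) holds vacuously. ✓
y: successors {v}; ~[]~(~r & p) there: v:F. ✗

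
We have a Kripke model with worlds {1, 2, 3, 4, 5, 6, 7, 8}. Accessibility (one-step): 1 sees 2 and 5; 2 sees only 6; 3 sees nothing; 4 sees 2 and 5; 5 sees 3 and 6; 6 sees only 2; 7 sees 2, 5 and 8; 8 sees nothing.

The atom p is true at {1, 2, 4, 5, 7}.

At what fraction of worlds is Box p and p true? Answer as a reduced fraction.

1: Box p is T, p is T. ✓
2: Box p is F, p is T. ✗
3: Box p is T, p is F. ✗
4: Box p is T, p is T. ✓
5: Box p is F, p is T. ✗
6: Box p is T, p is F. ✗
7: Box p is F, p is T. ✗
8: Box p is T, p is F. ✗
That's 2 of 8 worlds, so 2/8 = 1/4.

1/4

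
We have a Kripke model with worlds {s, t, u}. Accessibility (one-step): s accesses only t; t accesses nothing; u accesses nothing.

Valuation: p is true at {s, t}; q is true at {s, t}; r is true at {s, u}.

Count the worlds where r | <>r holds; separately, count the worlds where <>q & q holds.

For r | <>r:
s: r is T, <>r is F. ✓
t: r is F, <>r is F. ✗
u: r is T, <>r is F. ✓
— 2 worlds.
For <>q & q:
s: <>q is T, q is T. ✓
t: <>q is F, q is T. ✗
u: <>q is F, q is F. ✗
— 1 world.

2 and 1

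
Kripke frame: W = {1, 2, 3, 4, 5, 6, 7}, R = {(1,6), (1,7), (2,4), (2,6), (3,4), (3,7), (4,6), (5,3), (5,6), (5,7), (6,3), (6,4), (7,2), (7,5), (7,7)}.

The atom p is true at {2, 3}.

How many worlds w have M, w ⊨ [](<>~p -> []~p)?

1: successors {6, 7}; <>~p -> []~p there: 6:F, 7:F. ✗
2: successors {4, 6}; <>~p -> []~p there: 4:T, 6:F. ✗
3: successors {4, 7}; <>~p -> []~p there: 4:T, 7:F. ✗
4: successors {6}; <>~p -> []~p there: 6:F. ✗
5: successors {3, 6, 7}; <>~p -> []~p there: 3:T, 6:F, 7:F. ✗
6: successors {3, 4}; <>~p -> []~p there: 3:T, 4:T. ✓
7: successors {2, 5, 7}; <>~p -> []~p there: 2:T, 5:F, 7:F. ✗
Satisfying worlds: {6}.

1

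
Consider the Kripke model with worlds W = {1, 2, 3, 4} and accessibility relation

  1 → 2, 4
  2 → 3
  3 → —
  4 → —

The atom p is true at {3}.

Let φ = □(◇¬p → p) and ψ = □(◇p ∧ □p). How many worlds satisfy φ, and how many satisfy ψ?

For □(◇¬p → p):
1: successors {2, 4}; ◇¬p → p there: 2:T, 4:T. ✓
2: successors {3}; ◇¬p → p there: 3:T. ✓
3: no successors, so □(◇¬p → p) holds vacuously. ✓
4: no successors, so □(◇¬p → p) holds vacuously. ✓
— 4 worlds.
For □(◇p ∧ □p):
1: successors {2, 4}; ◇p ∧ □p there: 2:T, 4:F. ✗
2: successors {3}; ◇p ∧ □p there: 3:F. ✗
3: no successors, so □(◇p ∧ □p) holds vacuously. ✓
4: no successors, so □(◇p ∧ □p) holds vacuously. ✓
— 2 worlds.

4 and 2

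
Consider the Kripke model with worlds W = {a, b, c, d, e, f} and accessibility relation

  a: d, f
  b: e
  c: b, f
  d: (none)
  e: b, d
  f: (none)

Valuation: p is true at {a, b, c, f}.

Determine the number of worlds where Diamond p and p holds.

a: Diamond p is T, p is T. ✓
b: Diamond p is F, p is T. ✗
c: Diamond p is T, p is T. ✓
d: Diamond p is F, p is F. ✗
e: Diamond p is T, p is F. ✗
f: Diamond p is F, p is T. ✗
Satisfying worlds: {a, c}.

2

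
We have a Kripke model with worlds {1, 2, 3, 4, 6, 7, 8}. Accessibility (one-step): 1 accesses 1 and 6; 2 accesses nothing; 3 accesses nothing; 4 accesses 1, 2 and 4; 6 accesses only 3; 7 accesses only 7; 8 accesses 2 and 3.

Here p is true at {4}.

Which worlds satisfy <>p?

{4}

1: successors {1, 6}; p there: 1:F, 6:F. ✗
2: no successors, so <>p fails. ✗
3: no successors, so <>p fails. ✗
4: successors {1, 2, 4}; p there: 1:F, 2:F, 4:T. ✓
6: successors {3}; p there: 3:F. ✗
7: successors {7}; p there: 7:F. ✗
8: successors {2, 3}; p there: 2:F, 3:F. ✗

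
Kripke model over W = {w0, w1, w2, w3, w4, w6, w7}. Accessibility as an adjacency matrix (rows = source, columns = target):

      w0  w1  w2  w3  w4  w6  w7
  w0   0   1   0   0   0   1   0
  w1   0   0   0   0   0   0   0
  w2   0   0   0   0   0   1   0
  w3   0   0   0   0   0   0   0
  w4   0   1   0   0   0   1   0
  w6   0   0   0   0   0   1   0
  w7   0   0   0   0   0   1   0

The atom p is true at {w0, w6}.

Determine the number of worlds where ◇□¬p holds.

2

w0: successors {w1, w6}; □¬p there: w1:T, w6:F. ✓
w1: no successors, so ◇□¬p fails. ✗
w2: successors {w6}; □¬p there: w6:F. ✗
w3: no successors, so ◇□¬p fails. ✗
w4: successors {w1, w6}; □¬p there: w1:T, w6:F. ✓
w6: successors {w6}; □¬p there: w6:F. ✗
w7: successors {w6}; □¬p there: w6:F. ✗
Satisfying worlds: {w0, w4}.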